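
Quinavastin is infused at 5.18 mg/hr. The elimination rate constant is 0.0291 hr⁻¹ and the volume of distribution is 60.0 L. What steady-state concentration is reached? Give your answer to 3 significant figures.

2.97 µg/mL

CL = k · V = 0.0291 × 60.0 = 1.746 L/hr
Css = rate / CL = 5.18 / 1.746 ≈ 2.97 µg/mL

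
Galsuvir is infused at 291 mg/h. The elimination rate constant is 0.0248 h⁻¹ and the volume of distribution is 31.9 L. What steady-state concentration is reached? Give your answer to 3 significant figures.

368 µg/mL

CL = k · V = 0.0248 × 31.9 = 0.7911 L/h
Css = rate / CL = 291 / 0.7911 ≈ 368 µg/mL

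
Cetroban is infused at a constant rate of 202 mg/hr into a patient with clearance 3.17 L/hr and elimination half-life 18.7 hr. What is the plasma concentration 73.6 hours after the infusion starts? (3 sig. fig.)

59.6 mg/L

Css = rate / CL = 202 / 3.17 = 63.72 mg/L
k = ln 2 / 18.7 = 0.03707 hr⁻¹
C(t) = Css (1 − e^(−kt)) = 63.72 × (1 − e^(−2.728)) = 63.72 × 0.9347 ≈ 59.6 mg/L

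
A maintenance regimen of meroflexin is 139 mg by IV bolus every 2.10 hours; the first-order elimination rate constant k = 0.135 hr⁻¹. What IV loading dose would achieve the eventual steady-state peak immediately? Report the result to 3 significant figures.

Accumulation ratio R = 1 / (1 − e^(−kτ)) = 1 / (1 − e^(−0.1350×2.10)) = 1 / (1 − 0.7531) = 4.051
Loading dose = maintenance dose × R = 139 × 4.051 ≈ 563 mg

563 mg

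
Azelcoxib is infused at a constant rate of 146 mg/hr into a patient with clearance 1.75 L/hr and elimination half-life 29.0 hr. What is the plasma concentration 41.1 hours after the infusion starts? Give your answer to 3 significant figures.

52.2 mg/L

Css = rate / CL = 146 / 1.75 = 83.43 mg/L
k = ln 2 / 29.0 = 0.02390 hr⁻¹
C(t) = Css (1 − e^(−kt)) = 83.43 × (1 − e^(−0.9824)) = 83.43 × 0.6256 ≈ 52.2 mg/L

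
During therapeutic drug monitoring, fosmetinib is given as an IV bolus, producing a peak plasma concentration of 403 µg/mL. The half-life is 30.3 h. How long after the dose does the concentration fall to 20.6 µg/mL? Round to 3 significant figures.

k = ln 2 / 30.3 = 0.02288 h⁻¹
C(t) = C₀ e^(−kt)  ⇒  t = ln(C₀/C) / k
t = ln(403/20.6) / 0.02288 = 2.974 / 0.02288 ≈ 130 hours

130 hours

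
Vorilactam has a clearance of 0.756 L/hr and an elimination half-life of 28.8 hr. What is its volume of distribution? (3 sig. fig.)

31.4 L

k = ln 2 / t½ = ln 2 / 28.8 = 0.02407 hr⁻¹
V = CL / k = 0.756 / 0.02407 ≈ 31.4 L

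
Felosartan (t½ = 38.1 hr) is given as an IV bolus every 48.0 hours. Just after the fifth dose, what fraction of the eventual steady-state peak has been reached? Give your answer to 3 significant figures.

0.987

k = ln 2 / 38.1 = 0.01819 hr⁻¹
f_n = 1 − e^(−nkτ) = 1 − e^(−5 × 0.01819 × 48.0) = 1 − e^(−4.366) = 1 − 0.01270 ≈ 0.987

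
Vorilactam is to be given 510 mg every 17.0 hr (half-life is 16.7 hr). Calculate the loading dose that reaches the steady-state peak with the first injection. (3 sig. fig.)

1010 mg

k = ln 2 / 16.7 = 0.04151 hr⁻¹
Accumulation ratio R = 1 / (1 − e^(−kτ)) = 1 / (1 − e^(−0.04151×17.0)) = 1 / (1 − 0.4938) = 1.976
Loading dose = maintenance dose × R = 510 × 1.976 ≈ 1010 mg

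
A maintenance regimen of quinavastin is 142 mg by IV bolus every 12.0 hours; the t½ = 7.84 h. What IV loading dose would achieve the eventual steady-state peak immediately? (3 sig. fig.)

217 mg

k = ln 2 / 7.84 = 0.08841 h⁻¹
Accumulation ratio R = 1 / (1 − e^(−kτ)) = 1 / (1 − e^(−0.08841×12.0)) = 1 / (1 − 0.3461) = 1.529
Loading dose = maintenance dose × R = 142 × 1.529 ≈ 217 mg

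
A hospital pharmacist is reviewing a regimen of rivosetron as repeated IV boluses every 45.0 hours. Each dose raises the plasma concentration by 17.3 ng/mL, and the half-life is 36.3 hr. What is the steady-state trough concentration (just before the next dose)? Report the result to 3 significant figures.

12.7 ng/mL

k = ln 2 / 36.3 = 0.01909 hr⁻¹
Fraction remaining after one interval: e^(−kτ) = e^(−0.01909 × 45.0) = 0.4235
R = 1 / (1 − 0.4235) = 1.735
Css,max = 17.3 × 1.735 = 30.01 ng/mL
Css,min = Css,max × e^(−kτ) = 30.01 × 0.4235 ≈ 12.7 ng/mL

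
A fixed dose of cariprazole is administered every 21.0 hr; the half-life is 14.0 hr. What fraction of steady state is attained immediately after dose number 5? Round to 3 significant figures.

0.994

k = ln 2 / 14.0 = 0.04951 hr⁻¹
f_n = 1 − e^(−nkτ) = 1 − e^(−5 × 0.04951 × 21.0) = 1 − e^(−5.199) = 1 − 0.005524 ≈ 0.994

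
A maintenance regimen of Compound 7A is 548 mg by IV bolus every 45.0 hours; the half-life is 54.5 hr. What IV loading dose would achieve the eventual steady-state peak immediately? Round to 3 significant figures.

k = ln 2 / 54.5 = 0.01272 hr⁻¹
Accumulation ratio R = 1 / (1 − e^(−kτ)) = 1 / (1 − e^(−0.01272×45.0)) = 1 / (1 − 0.5642) = 2.295
Loading dose = maintenance dose × R = 548 × 2.295 ≈ 1260 mg

1260 mg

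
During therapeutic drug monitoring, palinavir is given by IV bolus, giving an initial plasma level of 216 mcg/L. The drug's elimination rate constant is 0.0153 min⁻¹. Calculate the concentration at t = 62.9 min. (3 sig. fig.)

82.5 mcg/L

C(t) = C₀ e^(−kt) = 216 × e^(−0.01530 × 62.9) = 216 × e^(−0.9624) = 216 × 0.3820 ≈ 82.5 mcg/L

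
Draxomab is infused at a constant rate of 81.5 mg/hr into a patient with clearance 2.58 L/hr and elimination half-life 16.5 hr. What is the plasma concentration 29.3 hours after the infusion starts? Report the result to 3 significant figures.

Css = rate / CL = 81.5 / 2.58 = 31.59 µg/mL
k = ln 2 / 16.5 = 0.04201 hr⁻¹
C(t) = Css (1 − e^(−kt)) = 31.59 × (1 − e^(−1.231)) = 31.59 × 0.7080 ≈ 22.4 µg/mL

22.4 µg/mL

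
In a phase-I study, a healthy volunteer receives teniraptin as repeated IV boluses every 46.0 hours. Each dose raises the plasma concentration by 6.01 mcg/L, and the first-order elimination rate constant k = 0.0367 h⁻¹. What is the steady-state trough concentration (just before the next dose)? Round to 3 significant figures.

1.36 mcg/L

Fraction remaining after one interval: e^(−kτ) = e^(−0.03670 × 46.0) = 0.1849
R = 1 / (1 − 0.1849) = 1.227
Css,max = 6.01 × 1.227 = 7.373 mcg/L
Css,min = Css,max × e^(−kτ) = 7.373 × 0.1849 ≈ 1.36 mcg/L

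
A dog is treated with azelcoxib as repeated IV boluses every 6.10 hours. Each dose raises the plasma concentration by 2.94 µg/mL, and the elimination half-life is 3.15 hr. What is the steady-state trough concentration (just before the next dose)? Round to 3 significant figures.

1.04 µg/mL

k = ln 2 / 3.15 = 0.2200 hr⁻¹
Fraction remaining after one interval: e^(−kτ) = e^(−0.2200 × 6.10) = 0.2612
R = 1 / (1 − 0.2612) = 1.354
Css,max = 2.94 × 1.354 = 3.980 µg/mL
Css,min = Css,max × e^(−kτ) = 3.980 × 0.2612 ≈ 1.04 µg/mL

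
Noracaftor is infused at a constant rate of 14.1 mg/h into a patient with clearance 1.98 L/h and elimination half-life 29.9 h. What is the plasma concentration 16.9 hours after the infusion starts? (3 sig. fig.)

Css = rate / CL = 14.1 / 1.98 = 7.121 µg/mL
k = ln 2 / 29.9 = 0.02318 h⁻¹
C(t) = Css (1 − e^(−kt)) = 7.121 × (1 − e^(−0.3918)) = 7.121 × 0.3241 ≈ 2.31 µg/mL

2.31 µg/mL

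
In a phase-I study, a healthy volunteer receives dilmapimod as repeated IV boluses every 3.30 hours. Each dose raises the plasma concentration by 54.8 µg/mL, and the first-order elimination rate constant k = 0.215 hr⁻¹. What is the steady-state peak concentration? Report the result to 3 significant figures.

108 µg/mL

Fraction remaining after one interval: e^(−kτ) = e^(−0.2150 × 3.30) = 0.4919
R = 1 / (1 − 0.4919) = 1.968
Css,max = 54.8 × 1.968 ≈ 108 µg/mL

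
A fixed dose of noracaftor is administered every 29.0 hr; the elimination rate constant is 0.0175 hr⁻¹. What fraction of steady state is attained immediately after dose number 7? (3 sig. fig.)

f_n = 1 − e^(−nkτ) = 1 − e^(−7 × 0.01750 × 29.0) = 1 − e^(−3.553) = 1 − 0.02865 ≈ 0.971

0.971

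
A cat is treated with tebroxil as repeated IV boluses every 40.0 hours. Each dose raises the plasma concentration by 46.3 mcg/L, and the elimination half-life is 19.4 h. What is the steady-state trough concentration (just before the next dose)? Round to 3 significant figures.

k = ln 2 / 19.4 = 0.03573 h⁻¹
Fraction remaining after one interval: e^(−kτ) = e^(−0.03573 × 40.0) = 0.2395
R = 1 / (1 − 0.2395) = 1.315
Css,max = 46.3 × 1.315 = 60.88 mcg/L
Css,min = Css,max × e^(−kτ) = 60.88 × 0.2395 ≈ 14.6 mcg/L

14.6 mcg/L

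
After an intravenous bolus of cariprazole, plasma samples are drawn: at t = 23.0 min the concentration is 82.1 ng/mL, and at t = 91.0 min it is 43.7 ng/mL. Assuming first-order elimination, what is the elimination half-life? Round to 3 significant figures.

74.7 minutes

k = ln(C₁/C₂) / (t₂ − t₁) = ln(82.1/43.7) / (91.0 − 23.0)
  = 0.6306 / 68.00 = 0.009273 min⁻¹
t½ = ln 2 / k = ln 2 / 0.009273 ≈ 74.7 minutes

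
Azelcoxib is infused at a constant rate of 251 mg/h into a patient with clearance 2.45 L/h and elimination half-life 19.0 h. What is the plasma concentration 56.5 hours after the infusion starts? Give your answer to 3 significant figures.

Css = rate / CL = 251 / 2.45 = 102.4 µg/mL
k = ln 2 / 19.0 = 0.03648 h⁻¹
C(t) = Css (1 − e^(−kt)) = 102.4 × (1 − e^(−2.061)) = 102.4 × 0.8727 ≈ 89.4 µg/mL

89.4 µg/mL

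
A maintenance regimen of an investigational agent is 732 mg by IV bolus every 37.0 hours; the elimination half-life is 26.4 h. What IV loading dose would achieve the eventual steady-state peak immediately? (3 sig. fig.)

k = ln 2 / 26.4 = 0.02626 h⁻¹
Accumulation ratio R = 1 / (1 − e^(−kτ)) = 1 / (1 − e^(−0.02626×37.0)) = 1 / (1 − 0.3785) = 1.609
Loading dose = maintenance dose × R = 732 × 1.609 ≈ 1180 mg

1180 mg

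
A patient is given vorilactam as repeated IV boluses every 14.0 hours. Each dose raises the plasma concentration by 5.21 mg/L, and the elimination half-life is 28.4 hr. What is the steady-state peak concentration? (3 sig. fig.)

k = ln 2 / 28.4 = 0.02441 hr⁻¹
Fraction remaining after one interval: e^(−kτ) = e^(−0.02441 × 14.0) = 0.7106
R = 1 / (1 − 0.7106) = 3.455
Css,max = 5.21 × 3.455 ≈ 18.0 mg/L

18.0 mg/L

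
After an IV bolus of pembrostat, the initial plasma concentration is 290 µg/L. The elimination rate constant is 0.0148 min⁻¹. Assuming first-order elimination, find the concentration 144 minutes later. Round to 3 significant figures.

C(t) = C₀ e^(−kt) = 290 × e^(−0.01480 × 144) = 290 × e^(−2.131) = 290 × 0.1187 ≈ 34.4 µg/L

34.4 µg/L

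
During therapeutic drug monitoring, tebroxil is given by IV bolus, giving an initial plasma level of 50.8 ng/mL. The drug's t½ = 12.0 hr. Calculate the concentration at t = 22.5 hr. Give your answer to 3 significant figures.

k = ln 2 / 12.0 = 0.05776 hr⁻¹
C(t) = C₀ e^(−kt) = 50.8 × e^(−0.05776 × 22.5) = 50.8 × e^(−1.300) = 50.8 × 0.2726 ≈ 13.8 ng/mL

13.8 ng/mL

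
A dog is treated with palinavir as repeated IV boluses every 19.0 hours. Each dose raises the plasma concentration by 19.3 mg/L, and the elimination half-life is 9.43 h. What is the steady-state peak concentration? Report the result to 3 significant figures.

k = ln 2 / 9.43 = 0.07350 h⁻¹
Fraction remaining after one interval: e^(−kτ) = e^(−0.07350 × 19.0) = 0.2474
R = 1 / (1 − 0.2474) = 1.329
Css,max = 19.3 × 1.329 ≈ 25.6 mg/L

25.6 mg/L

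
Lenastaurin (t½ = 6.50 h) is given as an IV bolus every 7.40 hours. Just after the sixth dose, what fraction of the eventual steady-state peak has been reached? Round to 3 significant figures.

k = ln 2 / 6.50 = 0.1066 h⁻¹
f_n = 1 − e^(−nkτ) = 1 − e^(−6 × 0.1066 × 7.40) = 1 − e^(−4.735) = 1 − 0.008785 ≈ 0.991

0.991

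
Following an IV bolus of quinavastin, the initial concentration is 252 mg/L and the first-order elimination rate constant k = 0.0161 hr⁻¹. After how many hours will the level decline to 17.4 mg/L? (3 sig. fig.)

C(t) = C₀ e^(−kt)  ⇒  t = ln(C₀/C) / k
t = ln(252/17.4) / 0.01610 = 2.673 / 0.01610 ≈ 166 hours

166 hours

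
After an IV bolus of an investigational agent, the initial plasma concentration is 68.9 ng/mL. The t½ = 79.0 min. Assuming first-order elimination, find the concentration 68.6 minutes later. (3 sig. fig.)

k = ln 2 / 79.0 = 0.008774 min⁻¹
68.6 min is 0.8684 half-lives, so C = 68.9 × (1/2)^0.8684 = 68.9 × 0.5478 ≈ 37.7 ng/mL

37.7 ng/mL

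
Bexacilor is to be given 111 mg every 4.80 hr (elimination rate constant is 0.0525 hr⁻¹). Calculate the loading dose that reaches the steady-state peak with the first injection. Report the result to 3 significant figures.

498 mg

Accumulation ratio R = 1 / (1 − e^(−kτ)) = 1 / (1 − e^(−0.05250×4.80)) = 1 / (1 − 0.7772) = 4.489
Loading dose = maintenance dose × R = 111 × 4.489 ≈ 498 mg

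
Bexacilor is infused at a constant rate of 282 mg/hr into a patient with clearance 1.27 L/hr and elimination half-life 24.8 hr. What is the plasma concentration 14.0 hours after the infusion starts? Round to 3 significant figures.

71.9 mg/L

Css = rate / CL = 282 / 1.27 = 222.0 mg/L
k = ln 2 / 24.8 = 0.02795 hr⁻¹
C(t) = Css (1 − e^(−kt)) = 222.0 × (1 − e^(−0.3913)) = 222.0 × 0.3238 ≈ 71.9 mg/L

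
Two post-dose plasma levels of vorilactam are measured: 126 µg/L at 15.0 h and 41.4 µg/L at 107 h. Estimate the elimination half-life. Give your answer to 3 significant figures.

57.3 hours

k = ln(C₁/C₂) / (t₂ − t₁) = ln(126/41.4) / (107 − 15.0)
  = 1.113 / 92.00 = 0.01210 h⁻¹
t½ = ln 2 / k = ln 2 / 0.01210 ≈ 57.3 hours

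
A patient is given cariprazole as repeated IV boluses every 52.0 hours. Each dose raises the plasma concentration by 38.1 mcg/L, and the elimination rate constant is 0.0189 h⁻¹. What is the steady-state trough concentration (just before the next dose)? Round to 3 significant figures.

Fraction remaining after one interval: e^(−kτ) = e^(−0.01890 × 52.0) = 0.3743
R = 1 / (1 − 0.3743) = 1.598
Css,max = 38.1 × 1.598 = 60.89 mcg/L
Css,min = Css,max × e^(−kτ) = 60.89 × 0.3743 ≈ 22.8 mcg/L

22.8 mcg/L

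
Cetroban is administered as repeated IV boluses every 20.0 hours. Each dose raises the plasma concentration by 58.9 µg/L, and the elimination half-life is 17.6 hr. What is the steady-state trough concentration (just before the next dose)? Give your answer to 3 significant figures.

49.2 µg/L

k = ln 2 / 17.6 = 0.03938 hr⁻¹
Fraction remaining after one interval: e^(−kτ) = e^(−0.03938 × 20.0) = 0.4549
R = 1 / (1 − 0.4549) = 1.835
Css,max = 58.9 × 1.835 = 108.1 µg/L
Css,min = Css,max × e^(−kτ) = 108.1 × 0.4549 ≈ 49.2 µg/L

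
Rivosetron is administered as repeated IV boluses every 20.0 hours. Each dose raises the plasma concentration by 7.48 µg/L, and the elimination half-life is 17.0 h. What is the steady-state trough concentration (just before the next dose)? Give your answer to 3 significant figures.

5.94 µg/L

k = ln 2 / 17.0 = 0.04077 h⁻¹
Fraction remaining after one interval: e^(−kτ) = e^(−0.04077 × 20.0) = 0.4424
R = 1 / (1 − 0.4424) = 1.794
Css,max = 7.48 × 1.794 = 13.42 µg/L
Css,min = Css,max × e^(−kτ) = 13.42 × 0.4424 ≈ 5.94 µg/L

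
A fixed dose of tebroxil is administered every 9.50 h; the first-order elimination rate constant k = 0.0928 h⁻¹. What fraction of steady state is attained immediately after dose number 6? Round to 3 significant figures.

f_n = 1 − e^(−nkτ) = 1 − e^(−6 × 0.09280 × 9.50) = 1 − e^(−5.290) = 1 − 0.005044 ≈ 0.995

0.995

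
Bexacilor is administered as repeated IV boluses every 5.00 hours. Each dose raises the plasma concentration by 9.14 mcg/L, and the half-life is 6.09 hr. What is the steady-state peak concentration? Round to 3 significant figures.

k = ln 2 / 6.09 = 0.1138 hr⁻¹
Fraction remaining after one interval: e^(−kτ) = e^(−0.1138 × 5.00) = 0.5660
R = 1 / (1 − 0.5660) = 2.304
Css,max = 9.14 × 2.304 ≈ 21.1 mcg/L

21.1 mcg/L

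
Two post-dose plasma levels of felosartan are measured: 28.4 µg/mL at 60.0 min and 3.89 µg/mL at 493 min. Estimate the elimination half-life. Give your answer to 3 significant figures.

k = ln(C₁/C₂) / (t₂ − t₁) = ln(28.4/3.89) / (493 − 60.0)
  = 1.988 / 433.0 = 0.004591 min⁻¹
t½ = ln 2 / k = ln 2 / 0.004591 ≈ 151 minutes

151 minutes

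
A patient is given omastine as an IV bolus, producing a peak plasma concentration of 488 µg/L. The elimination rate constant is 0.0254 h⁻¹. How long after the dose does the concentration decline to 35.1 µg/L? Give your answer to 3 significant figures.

104 hours

C(t) = C₀ e^(−kt)  ⇒  t = ln(C₀/C) / k
t = ln(488/35.1) / 0.02540 = 2.632 / 0.02540 ≈ 104 hours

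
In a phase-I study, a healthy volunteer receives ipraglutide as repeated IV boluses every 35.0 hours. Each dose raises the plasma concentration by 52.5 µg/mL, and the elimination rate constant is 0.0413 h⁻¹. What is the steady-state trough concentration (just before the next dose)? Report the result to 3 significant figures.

Fraction remaining after one interval: e^(−kτ) = e^(−0.04130 × 35.0) = 0.2356
R = 1 / (1 − 0.2356) = 1.308
Css,max = 52.5 × 1.308 = 68.68 µg/mL
Css,min = Css,max × e^(−kτ) = 68.68 × 0.2356 ≈ 16.2 µg/mL

16.2 µg/mL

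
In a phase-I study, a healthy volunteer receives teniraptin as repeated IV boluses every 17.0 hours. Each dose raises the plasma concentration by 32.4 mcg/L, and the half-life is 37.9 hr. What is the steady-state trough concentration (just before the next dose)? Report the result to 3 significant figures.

k = ln 2 / 37.9 = 0.01829 hr⁻¹
Fraction remaining after one interval: e^(−kτ) = e^(−0.01829 × 17.0) = 0.7328
R = 1 / (1 − 0.7328) = 3.742
Css,max = 32.4 × 3.742 = 121.2 mcg/L
Css,min = Css,max × e^(−kτ) = 121.2 × 0.7328 ≈ 88.8 mcg/L

88.8 mcg/L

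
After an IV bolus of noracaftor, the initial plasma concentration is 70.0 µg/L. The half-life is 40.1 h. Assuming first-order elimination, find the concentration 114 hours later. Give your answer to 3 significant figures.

9.76 µg/L

k = ln 2 / 40.1 = 0.01729 h⁻¹
114 h is 2.843 half-lives, so C = 70.0 × (1/2)^2.843 = 70.0 × 0.1394 ≈ 9.76 µg/L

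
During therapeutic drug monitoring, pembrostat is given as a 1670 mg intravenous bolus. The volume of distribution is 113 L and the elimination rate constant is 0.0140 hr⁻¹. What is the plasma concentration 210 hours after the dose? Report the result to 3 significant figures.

0.781 µg/mL

C₀ = dose / V = 1670 / 113 = 14.78 µg/mL
C(t) = C₀ e^(−kt) = 14.78 × e^(−0.01400 × 210) = 14.78 × e^(−2.940) = 14.78 × 0.05287 ≈ 0.781 µg/mL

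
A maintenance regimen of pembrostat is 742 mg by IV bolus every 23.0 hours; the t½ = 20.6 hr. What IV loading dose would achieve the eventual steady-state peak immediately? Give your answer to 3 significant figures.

1380 mg

k = ln 2 / 20.6 = 0.03365 hr⁻¹
Accumulation ratio R = 1 / (1 − e^(−kτ)) = 1 / (1 − e^(−0.03365×23.0)) = 1 / (1 − 0.4612) = 1.856
Loading dose = maintenance dose × R = 742 × 1.856 ≈ 1380 mg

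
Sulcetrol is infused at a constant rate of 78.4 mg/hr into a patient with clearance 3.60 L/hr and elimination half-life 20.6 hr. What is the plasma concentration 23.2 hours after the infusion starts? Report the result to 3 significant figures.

11.8 µg/mL

Css = rate / CL = 78.4 / 3.60 = 21.78 µg/mL
k = ln 2 / 20.6 = 0.03365 hr⁻¹
C(t) = Css (1 − e^(−kt)) = 21.78 × (1 − e^(−0.7806)) = 21.78 × 0.5419 ≈ 11.8 µg/mL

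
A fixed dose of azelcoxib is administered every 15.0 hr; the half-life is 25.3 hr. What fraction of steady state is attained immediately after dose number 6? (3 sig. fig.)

0.915

k = ln 2 / 25.3 = 0.02740 hr⁻¹
f_n = 1 − e^(−nkτ) = 1 − e^(−6 × 0.02740 × 15.0) = 1 − e^(−2.466) = 1 − 0.08495 ≈ 0.915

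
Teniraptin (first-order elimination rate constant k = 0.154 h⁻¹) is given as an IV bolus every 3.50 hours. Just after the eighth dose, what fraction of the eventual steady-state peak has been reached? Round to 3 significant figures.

f_n = 1 − e^(−nkτ) = 1 − e^(−8 × 0.1540 × 3.50) = 1 − e^(−4.312) = 1 − 0.01341 ≈ 0.987

0.987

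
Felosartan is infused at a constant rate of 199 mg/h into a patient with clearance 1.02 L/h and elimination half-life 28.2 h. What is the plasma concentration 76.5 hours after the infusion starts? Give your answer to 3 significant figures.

165 µg/mL

Css = rate / CL = 199 / 1.02 = 195.1 µg/mL
k = ln 2 / 28.2 = 0.02458 h⁻¹
C(t) = Css (1 − e^(−kt)) = 195.1 × (1 − e^(−1.880)) = 195.1 × 0.8475 ≈ 165 µg/mL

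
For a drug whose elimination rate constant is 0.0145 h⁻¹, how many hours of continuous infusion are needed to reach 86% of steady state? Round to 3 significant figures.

136 hours

f = 1 − e^(−kt)  ⇒  t = −ln(1 − f) / k
t = −ln(1 − 0.86) / 0.01450 = 1.966 / 0.01450 ≈ 136 hours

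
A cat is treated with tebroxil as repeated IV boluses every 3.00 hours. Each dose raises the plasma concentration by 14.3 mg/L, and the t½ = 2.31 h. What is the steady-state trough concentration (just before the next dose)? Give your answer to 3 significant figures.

k = ln 2 / 2.31 = 0.3001 h⁻¹
Fraction remaining after one interval: e^(−kτ) = e^(−0.3001 × 3.00) = 0.4065
R = 1 / (1 − 0.4065) = 1.685
Css,max = 14.3 × 1.685 = 24.09 mg/L
Css,min = Css,max × e^(−kτ) = 24.09 × 0.4065 ≈ 9.79 mg/L

9.79 mg/L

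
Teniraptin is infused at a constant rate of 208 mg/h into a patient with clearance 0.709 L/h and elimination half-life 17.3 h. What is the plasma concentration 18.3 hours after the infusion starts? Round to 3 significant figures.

Css = rate / CL = 208 / 0.709 = 293.4 mg/L
k = ln 2 / 17.3 = 0.04007 h⁻¹
C(t) = Css (1 − e^(−kt)) = 293.4 × (1 − e^(−0.7332)) = 293.4 × 0.5196 ≈ 152 mg/L

152 mg/L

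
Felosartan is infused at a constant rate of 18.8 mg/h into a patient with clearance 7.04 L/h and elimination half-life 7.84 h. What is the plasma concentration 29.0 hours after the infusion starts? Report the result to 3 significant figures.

Css = rate / CL = 18.8 / 7.04 = 2.670 mg/L
k = ln 2 / 7.84 = 0.08841 h⁻¹
C(t) = Css (1 − e^(−kt)) = 2.670 × (1 − e^(−2.564)) = 2.670 × 0.9230 ≈ 2.46 mg/L

2.46 mg/L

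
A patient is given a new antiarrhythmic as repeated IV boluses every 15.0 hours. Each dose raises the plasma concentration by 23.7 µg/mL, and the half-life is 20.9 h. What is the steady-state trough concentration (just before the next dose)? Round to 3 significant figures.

k = ln 2 / 20.9 = 0.03316 h⁻¹
Fraction remaining after one interval: e^(−kτ) = e^(−0.03316 × 15.0) = 0.6081
R = 1 / (1 − 0.6081) = 2.551
Css,max = 23.7 × 2.551 = 60.47 µg/mL
Css,min = Css,max × e^(−kτ) = 60.47 × 0.6081 ≈ 36.8 µg/mL

36.8 µg/mL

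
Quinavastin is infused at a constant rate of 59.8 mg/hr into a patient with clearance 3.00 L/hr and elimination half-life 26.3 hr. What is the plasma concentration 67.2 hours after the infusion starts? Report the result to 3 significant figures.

Css = rate / CL = 59.8 / 3.00 = 19.93 mg/L
k = ln 2 / 26.3 = 0.02636 hr⁻¹
C(t) = Css (1 − e^(−kt)) = 19.93 × (1 − e^(−1.771)) = 19.93 × 0.8299 ≈ 16.5 mg/L

16.5 mg/L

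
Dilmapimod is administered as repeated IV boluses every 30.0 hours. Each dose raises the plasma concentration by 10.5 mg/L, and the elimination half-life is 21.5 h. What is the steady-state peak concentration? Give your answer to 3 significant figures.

k = ln 2 / 21.5 = 0.03224 h⁻¹
Fraction remaining after one interval: e^(−kτ) = e^(−0.03224 × 30.0) = 0.3802
R = 1 / (1 − 0.3802) = 1.613
Css,max = 10.5 × 1.613 ≈ 16.9 mg/L

16.9 mg/L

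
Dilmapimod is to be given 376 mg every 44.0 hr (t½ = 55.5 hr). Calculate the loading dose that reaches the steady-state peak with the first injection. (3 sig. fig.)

889 mg

k = ln 2 / 55.5 = 0.01249 hr⁻¹
Accumulation ratio R = 1 / (1 − e^(−kτ)) = 1 / (1 − e^(−0.01249×44.0)) = 1 / (1 − 0.5772) = 2.365
Loading dose = maintenance dose × R = 376 × 2.365 ≈ 889 mg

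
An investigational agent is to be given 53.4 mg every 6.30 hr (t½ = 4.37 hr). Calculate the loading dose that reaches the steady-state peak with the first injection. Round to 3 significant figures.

k = ln 2 / 4.37 = 0.1586 hr⁻¹
Accumulation ratio R = 1 / (1 − e^(−kτ)) = 1 / (1 − e^(−0.1586×6.30)) = 1 / (1 − 0.3681) = 1.583
Loading dose = maintenance dose × R = 53.4 × 1.583 ≈ 84.5 mg

84.5 mg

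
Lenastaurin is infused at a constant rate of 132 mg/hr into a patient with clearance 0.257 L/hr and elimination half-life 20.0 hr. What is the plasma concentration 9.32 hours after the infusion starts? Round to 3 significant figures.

142 µg/mL

Css = rate / CL = 132 / 0.257 = 513.6 µg/mL
k = ln 2 / 20.0 = 0.03466 hr⁻¹
C(t) = Css (1 − e^(−kt)) = 513.6 × (1 − e^(−0.3230)) = 513.6 × 0.2760 ≈ 142 µg/mL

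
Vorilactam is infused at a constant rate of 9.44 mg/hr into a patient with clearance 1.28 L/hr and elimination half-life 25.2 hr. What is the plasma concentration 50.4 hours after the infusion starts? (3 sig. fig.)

Css = rate / CL = 9.44 / 1.28 = 7.375 mg/L
k = ln 2 / 25.2 = 0.02751 hr⁻¹
C(t) = Css (1 − e^(−kt)) = 7.375 × (1 − e^(−1.386)) = 7.375 × 0.7500 ≈ 5.53 mg/L

5.53 mg/L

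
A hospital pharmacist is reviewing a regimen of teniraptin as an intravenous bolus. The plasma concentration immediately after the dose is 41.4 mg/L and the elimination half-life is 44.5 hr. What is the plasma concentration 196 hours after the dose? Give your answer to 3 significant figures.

k = ln 2 / 44.5 = 0.01558 hr⁻¹
196 hr is 4.404 half-lives, so C = 41.4 × (1/2)^4.404 = 41.4 × 0.04722 ≈ 1.95 mg/L

1.95 mg/L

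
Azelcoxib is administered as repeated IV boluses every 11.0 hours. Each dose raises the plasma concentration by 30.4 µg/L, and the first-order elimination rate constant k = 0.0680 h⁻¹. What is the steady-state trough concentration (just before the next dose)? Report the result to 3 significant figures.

27.3 µg/L

Fraction remaining after one interval: e^(−kτ) = e^(−0.06800 × 11.0) = 0.4733
R = 1 / (1 − 0.4733) = 1.899
Css,max = 30.4 × 1.899 = 57.72 µg/L
Css,min = Css,max × e^(−kτ) = 57.72 × 0.4733 ≈ 27.3 µg/L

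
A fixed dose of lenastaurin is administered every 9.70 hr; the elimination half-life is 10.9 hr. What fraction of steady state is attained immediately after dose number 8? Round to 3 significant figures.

k = ln 2 / 10.9 = 0.06359 hr⁻¹
f_n = 1 − e^(−nkτ) = 1 − e^(−8 × 0.06359 × 9.70) = 1 − e^(−4.935) = 1 − 0.007193 ≈ 0.993

0.993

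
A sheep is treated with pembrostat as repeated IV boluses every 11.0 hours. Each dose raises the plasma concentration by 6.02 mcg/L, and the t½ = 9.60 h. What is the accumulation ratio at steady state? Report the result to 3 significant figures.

k = ln 2 / 9.60 = 0.07220 h⁻¹
Fraction remaining after one interval: e^(−kτ) = e^(−0.07220 × 11.0) = 0.4519
R = 1 / (1 − 0.4519) = 1 / 0.5481 ≈ 1.82

1.82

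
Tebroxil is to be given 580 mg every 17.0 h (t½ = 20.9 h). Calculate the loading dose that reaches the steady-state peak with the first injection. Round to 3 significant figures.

k = ln 2 / 20.9 = 0.03316 h⁻¹
Accumulation ratio R = 1 / (1 − e^(−kτ)) = 1 / (1 − e^(−0.03316×17.0)) = 1 / (1 − 0.5690) = 2.320
Loading dose = maintenance dose × R = 580 × 2.320 ≈ 1350 mg

1350 mg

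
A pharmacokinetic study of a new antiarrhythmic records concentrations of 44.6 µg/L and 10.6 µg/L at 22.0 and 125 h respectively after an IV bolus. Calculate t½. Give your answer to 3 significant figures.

k = ln(C₁/C₂) / (t₂ − t₁) = ln(44.6/10.6) / (125 − 22.0)
  = 1.437 / 103.0 = 0.01395 h⁻¹
t½ = ln 2 / k = ln 2 / 0.01395 ≈ 49.7 hours

49.7 hours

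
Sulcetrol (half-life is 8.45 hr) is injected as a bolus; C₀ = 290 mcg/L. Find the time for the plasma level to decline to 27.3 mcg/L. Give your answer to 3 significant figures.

k = ln 2 / 8.45 = 0.08203 hr⁻¹
C(t) = C₀ e^(−kt)  ⇒  t = ln(C₀/C) / k
t = ln(290/27.3) / 0.08203 = 2.363 / 0.08203 ≈ 28.8 hours

28.8 hours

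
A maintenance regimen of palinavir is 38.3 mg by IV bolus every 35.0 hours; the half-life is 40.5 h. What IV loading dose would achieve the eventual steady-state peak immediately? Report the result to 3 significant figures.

85.0 mg

k = ln 2 / 40.5 = 0.01711 h⁻¹
Accumulation ratio R = 1 / (1 − e^(−kτ)) = 1 / (1 − e^(−0.01711×35.0)) = 1 / (1 − 0.5494) = 2.219
Loading dose = maintenance dose × R = 38.3 × 2.219 ≈ 85.0 mg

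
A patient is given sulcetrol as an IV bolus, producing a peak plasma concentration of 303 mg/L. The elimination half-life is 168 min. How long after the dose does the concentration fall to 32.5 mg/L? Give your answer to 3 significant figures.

k = ln 2 / 168 = 0.004126 min⁻¹
C(t) = C₀ e^(−kt)  ⇒  t = ln(C₀/C) / k
t = ln(303/32.5) / 0.004126 = 2.232 / 0.004126 ≈ 541 minutes

541 minutes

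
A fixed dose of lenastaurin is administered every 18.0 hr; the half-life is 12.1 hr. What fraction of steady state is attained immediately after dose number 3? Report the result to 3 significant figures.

0.955

k = ln 2 / 12.1 = 0.05728 hr⁻¹
f_n = 1 − e^(−nkτ) = 1 − e^(−3 × 0.05728 × 18.0) = 1 − e^(−3.093) = 1 − 0.04535 ≈ 0.955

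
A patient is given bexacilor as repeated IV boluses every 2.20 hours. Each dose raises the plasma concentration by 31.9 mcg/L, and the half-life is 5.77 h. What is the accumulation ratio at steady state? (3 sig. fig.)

k = ln 2 / 5.77 = 0.1201 h⁻¹
Fraction remaining after one interval: e^(−kτ) = e^(−0.1201 × 2.20) = 0.7678
R = 1 / (1 − 0.7678) = 1 / 0.2322 ≈ 4.31

4.31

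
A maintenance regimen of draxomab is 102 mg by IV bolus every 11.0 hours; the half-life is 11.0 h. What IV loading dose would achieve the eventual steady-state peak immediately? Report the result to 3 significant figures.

204 mg

k = ln 2 / 11.0 = 0.06301 h⁻¹
Accumulation ratio R = 1 / (1 − e^(−kτ)) = 1 / (1 − e^(−0.06301×11.0)) = 1 / (1 − 0.5000) = 2.000
Loading dose = maintenance dose × R = 102 × 2.000 ≈ 204 mg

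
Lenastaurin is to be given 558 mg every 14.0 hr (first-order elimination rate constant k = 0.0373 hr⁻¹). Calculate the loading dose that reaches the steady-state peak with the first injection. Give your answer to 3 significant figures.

1370 mg

Accumulation ratio R = 1 / (1 − e^(−kτ)) = 1 / (1 − e^(−0.03730×14.0)) = 1 / (1 − 0.5932) = 2.458
Loading dose = maintenance dose × R = 558 × 2.458 ≈ 1370 mg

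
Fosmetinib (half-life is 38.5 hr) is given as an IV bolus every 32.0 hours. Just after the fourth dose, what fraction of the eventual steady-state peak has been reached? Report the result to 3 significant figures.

0.900

k = ln 2 / 38.5 = 0.01800 hr⁻¹
f_n = 1 − e^(−nkτ) = 1 − e^(−4 × 0.01800 × 32.0) = 1 − e^(−2.304) = 1 − 0.09981 ≈ 0.900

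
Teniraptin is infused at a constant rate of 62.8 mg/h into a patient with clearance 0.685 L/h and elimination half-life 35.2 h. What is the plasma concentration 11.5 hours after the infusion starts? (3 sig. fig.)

18.6 mg/L

Css = rate / CL = 62.8 / 0.685 = 91.68 mg/L
k = ln 2 / 35.2 = 0.01969 h⁻¹
C(t) = Css (1 − e^(−kt)) = 91.68 × (1 − e^(−0.2265)) = 91.68 × 0.2026 ≈ 18.6 mg/L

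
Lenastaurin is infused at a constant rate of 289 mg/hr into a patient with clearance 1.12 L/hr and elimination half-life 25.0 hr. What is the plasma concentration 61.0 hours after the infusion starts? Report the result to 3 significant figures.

210 µg/mL

Css = rate / CL = 289 / 1.12 = 258.0 µg/mL
k = ln 2 / 25.0 = 0.02773 hr⁻¹
C(t) = Css (1 − e^(−kt)) = 258.0 × (1 − e^(−1.691)) = 258.0 × 0.8157 ≈ 210 µg/mL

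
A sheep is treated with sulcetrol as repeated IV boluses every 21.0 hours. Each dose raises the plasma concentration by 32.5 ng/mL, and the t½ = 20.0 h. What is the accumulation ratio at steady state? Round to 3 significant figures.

k = ln 2 / 20.0 = 0.03466 h⁻¹
Fraction remaining after one interval: e^(−kτ) = e^(−0.03466 × 21.0) = 0.4830
R = 1 / (1 − 0.4830) = 1 / 0.5170 ≈ 1.93

1.93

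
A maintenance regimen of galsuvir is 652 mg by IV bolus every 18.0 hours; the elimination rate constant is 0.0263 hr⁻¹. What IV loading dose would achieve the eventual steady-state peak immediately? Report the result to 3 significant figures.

Accumulation ratio R = 1 / (1 − e^(−kτ)) = 1 / (1 − e^(−0.02630×18.0)) = 1 / (1 − 0.6229) = 2.652
Loading dose = maintenance dose × R = 652 × 2.652 ≈ 1730 mg

1730 mg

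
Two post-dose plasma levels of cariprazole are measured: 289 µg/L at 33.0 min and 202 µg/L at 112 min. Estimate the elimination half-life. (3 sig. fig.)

k = ln(C₁/C₂) / (t₂ − t₁) = ln(289/202) / (112 − 33.0)
  = 0.3582 / 79.00 = 0.004534 min⁻¹
t½ = ln 2 / k = ln 2 / 0.004534 ≈ 153 minutes

153 minutes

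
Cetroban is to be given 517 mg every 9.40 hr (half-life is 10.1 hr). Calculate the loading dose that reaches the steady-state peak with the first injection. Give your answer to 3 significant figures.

1090 mg

k = ln 2 / 10.1 = 0.06863 hr⁻¹
Accumulation ratio R = 1 / (1 − e^(−kτ)) = 1 / (1 − e^(−0.06863×9.40)) = 1 / (1 − 0.5246) = 2.104
Loading dose = maintenance dose × R = 517 × 2.104 ≈ 1090 mg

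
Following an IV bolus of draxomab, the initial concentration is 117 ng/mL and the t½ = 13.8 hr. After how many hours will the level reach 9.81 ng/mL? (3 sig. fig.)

k = ln 2 / 13.8 = 0.05023 hr⁻¹
C(t) = C₀ e^(−kt)  ⇒  t = ln(C₀/C) / k
t = ln(117/9.81) / 0.05023 = 2.479 / 0.05023 ≈ 49.4 hours

49.4 hours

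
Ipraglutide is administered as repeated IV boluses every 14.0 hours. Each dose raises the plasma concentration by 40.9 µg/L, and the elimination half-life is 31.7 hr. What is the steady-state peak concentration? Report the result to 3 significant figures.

155 µg/L

k = ln 2 / 31.7 = 0.02187 hr⁻¹
Fraction remaining after one interval: e^(−kτ) = e^(−0.02187 × 14.0) = 0.7363
R = 1 / (1 − 0.7363) = 3.792
Css,max = 40.9 × 3.792 ≈ 155 µg/L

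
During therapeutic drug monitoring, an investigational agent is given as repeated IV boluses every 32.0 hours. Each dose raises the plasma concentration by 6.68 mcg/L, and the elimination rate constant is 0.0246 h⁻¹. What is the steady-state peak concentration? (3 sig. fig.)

12.3 mcg/L

Fraction remaining after one interval: e^(−kτ) = e^(−0.02460 × 32.0) = 0.4551
R = 1 / (1 − 0.4551) = 1.835
Css,max = 6.68 × 1.835 ≈ 12.3 mcg/L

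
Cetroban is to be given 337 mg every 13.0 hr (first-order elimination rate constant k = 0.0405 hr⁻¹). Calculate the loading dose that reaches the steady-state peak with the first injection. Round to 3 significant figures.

823 mg

Accumulation ratio R = 1 / (1 − e^(−kτ)) = 1 / (1 − e^(−0.04050×13.0)) = 1 / (1 − 0.5907) = 2.443
Loading dose = maintenance dose × R = 337 × 2.443 ≈ 823 mg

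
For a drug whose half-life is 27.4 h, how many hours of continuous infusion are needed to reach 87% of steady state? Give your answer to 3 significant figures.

k = ln 2 / 27.4 = 0.02530 h⁻¹
f = 1 − e^(−kt)  ⇒  t = −ln(1 − f) / k
t = −ln(1 − 0.87) / 0.02530 = 2.040 / 0.02530 ≈ 80.6 hours

80.6 hours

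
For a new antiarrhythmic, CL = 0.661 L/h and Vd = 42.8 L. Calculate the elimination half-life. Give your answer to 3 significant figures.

k = CL / V = 0.661 / 42.8 = 0.01544 h⁻¹
t½ = ln 2 / k = ln 2 / 0.01544 ≈ 44.9 hours

44.9 hours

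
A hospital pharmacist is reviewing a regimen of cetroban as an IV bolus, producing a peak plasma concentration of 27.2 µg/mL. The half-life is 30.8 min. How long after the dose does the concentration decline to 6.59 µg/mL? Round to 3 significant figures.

63.0 minutes

k = ln 2 / 30.8 = 0.02250 min⁻¹
C(t) = C₀ e^(−kt)  ⇒  t = ln(C₀/C) / k
t = ln(27.2/6.59) / 0.02250 = 1.418 / 0.02250 ≈ 63.0 minutes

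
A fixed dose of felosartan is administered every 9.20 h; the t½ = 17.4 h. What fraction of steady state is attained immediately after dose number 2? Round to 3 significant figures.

0.520

k = ln 2 / 17.4 = 0.03984 h⁻¹
f_n = 1 − e^(−nkτ) = 1 − e^(−2 × 0.03984 × 9.20) = 1 − e^(−0.7330) = 1 − 0.4805 ≈ 0.520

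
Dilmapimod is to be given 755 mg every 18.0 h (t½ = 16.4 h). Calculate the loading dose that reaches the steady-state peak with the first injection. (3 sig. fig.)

k = ln 2 / 16.4 = 0.04227 h⁻¹
Accumulation ratio R = 1 / (1 − e^(−kτ)) = 1 / (1 − e^(−0.04227×18.0)) = 1 / (1 − 0.4673) = 1.877
Loading dose = maintenance dose × R = 755 × 1.877 ≈ 1420 mg

1420 mg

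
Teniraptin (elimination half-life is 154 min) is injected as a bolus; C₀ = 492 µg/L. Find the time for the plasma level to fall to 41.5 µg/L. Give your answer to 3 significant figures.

k = ln 2 / 154 = 0.004501 min⁻¹
C(t) = C₀ e^(−kt)  ⇒  t = ln(C₀/C) / k
t = ln(492/41.5) / 0.004501 = 2.473 / 0.004501 ≈ 549 minutes

549 minutes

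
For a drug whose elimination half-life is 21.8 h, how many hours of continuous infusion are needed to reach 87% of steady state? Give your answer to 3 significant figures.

64.2 hours

k = ln 2 / 21.8 = 0.03180 h⁻¹
f = 1 − e^(−kt)  ⇒  t = −ln(1 − f) / k
t = −ln(1 − 0.87) / 0.03180 = 2.040 / 0.03180 ≈ 64.2 hours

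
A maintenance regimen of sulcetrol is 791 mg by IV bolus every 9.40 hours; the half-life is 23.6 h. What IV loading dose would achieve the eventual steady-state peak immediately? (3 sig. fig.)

k = ln 2 / 23.6 = 0.02937 h⁻¹
Accumulation ratio R = 1 / (1 − e^(−kτ)) = 1 / (1 − e^(−0.02937×9.40)) = 1 / (1 − 0.7587) = 4.145
Loading dose = maintenance dose × R = 791 × 4.145 ≈ 3280 mg

3280 mg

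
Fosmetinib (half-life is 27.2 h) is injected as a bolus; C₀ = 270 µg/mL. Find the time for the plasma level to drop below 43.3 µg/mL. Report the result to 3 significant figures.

k = ln 2 / 27.2 = 0.02548 h⁻¹
C(t) = C₀ e^(−kt)  ⇒  t = ln(C₀/C) / k
t = ln(270/43.3) / 0.02548 = 1.830 / 0.02548 ≈ 71.8 hours

71.8 hours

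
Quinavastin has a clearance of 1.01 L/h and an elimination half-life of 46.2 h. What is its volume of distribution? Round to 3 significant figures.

67.3 L

k = ln 2 / t½ = ln 2 / 46.2 = 0.01500 h⁻¹
V = CL / k = 1.01 / 0.01500 ≈ 67.3 L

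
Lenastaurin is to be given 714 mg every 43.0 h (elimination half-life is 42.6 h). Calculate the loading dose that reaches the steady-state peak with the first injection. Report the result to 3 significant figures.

k = ln 2 / 42.6 = 0.01627 h⁻¹
Accumulation ratio R = 1 / (1 − e^(−kτ)) = 1 / (1 − e^(−0.01627×43.0)) = 1 / (1 − 0.4968) = 1.987
Loading dose = maintenance dose × R = 714 × 1.987 ≈ 1420 mg

1420 mg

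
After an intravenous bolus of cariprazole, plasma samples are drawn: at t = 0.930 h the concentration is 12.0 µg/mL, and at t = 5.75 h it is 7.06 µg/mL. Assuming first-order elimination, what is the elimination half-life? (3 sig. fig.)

6.30 hours

k = ln(C₁/C₂) / (t₂ − t₁) = ln(12.0/7.06) / (5.75 − 0.930)
  = 0.5305 / 4.820 = 0.1101 h⁻¹
t½ = ln 2 / k = ln 2 / 0.1101 ≈ 6.30 hours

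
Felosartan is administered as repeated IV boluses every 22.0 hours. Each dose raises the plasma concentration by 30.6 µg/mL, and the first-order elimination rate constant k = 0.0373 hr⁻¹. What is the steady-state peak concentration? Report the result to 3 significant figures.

54.7 µg/mL

Fraction remaining after one interval: e^(−kτ) = e^(−0.03730 × 22.0) = 0.4402
R = 1 / (1 − 0.4402) = 1.786
Css,max = 30.6 × 1.786 ≈ 54.7 µg/mL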